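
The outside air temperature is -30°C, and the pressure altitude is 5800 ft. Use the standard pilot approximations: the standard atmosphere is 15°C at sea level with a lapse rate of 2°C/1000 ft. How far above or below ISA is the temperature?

ISA-33.4°C

ISA temperature at 5800 ft = 15 − 2 × (5800/1000) = 3.4°C.
Deviation = OAT − ISA = -30 − 3.4 = -33.4°C.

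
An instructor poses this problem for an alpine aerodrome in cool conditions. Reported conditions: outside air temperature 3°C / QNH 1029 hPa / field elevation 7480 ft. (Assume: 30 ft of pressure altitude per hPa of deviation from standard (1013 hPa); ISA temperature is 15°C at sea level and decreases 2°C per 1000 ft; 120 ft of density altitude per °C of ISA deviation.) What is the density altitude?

7240 ft

Pressure altitude = 7480 + (1013 − 1029) × 30 = 7480 + (-480) = 7000 ft.
ISA temperature at 7000 ft = 15 − 2 × (7000/1000) = 1°C.
ISA deviation = 3 − 1 = +2°C.
Density altitude = 7000 + 120 × (2) = 7240 ft.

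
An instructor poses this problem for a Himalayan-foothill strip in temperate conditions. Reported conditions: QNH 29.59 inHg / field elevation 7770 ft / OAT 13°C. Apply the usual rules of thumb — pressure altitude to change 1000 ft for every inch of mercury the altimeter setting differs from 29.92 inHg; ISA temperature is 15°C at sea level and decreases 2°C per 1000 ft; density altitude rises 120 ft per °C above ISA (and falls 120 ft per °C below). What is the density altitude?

Pressure altitude = 7770 + (29.92 − 29.59) × 1000 = 7770 + (+330) = 8100 ft.
ISA temperature at 8100 ft = 15 − 2 × (8100/1000) = -1.2°C.
ISA deviation = 13 − (-1.2) = +14.2°C.
Density altitude = 8100 + 120 × (14.2) = 9804 ft.

9804 ft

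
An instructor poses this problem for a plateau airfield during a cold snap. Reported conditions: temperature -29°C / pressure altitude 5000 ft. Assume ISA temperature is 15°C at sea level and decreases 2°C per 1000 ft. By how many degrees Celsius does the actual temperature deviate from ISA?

ISA-34°C

ISA temperature at 5000 ft = 15 − 2 × (5000/1000) = 5°C.
Deviation = OAT − ISA = -29 − 5 = -34°C.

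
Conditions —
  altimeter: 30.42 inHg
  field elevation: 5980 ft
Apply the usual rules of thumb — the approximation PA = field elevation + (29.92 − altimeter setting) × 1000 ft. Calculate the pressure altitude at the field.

5480 ft

Pressure correction = (29.92 − 30.42) × 1000 = -500 ft.
Pressure altitude = 5980 + (-500) = 5480 ft.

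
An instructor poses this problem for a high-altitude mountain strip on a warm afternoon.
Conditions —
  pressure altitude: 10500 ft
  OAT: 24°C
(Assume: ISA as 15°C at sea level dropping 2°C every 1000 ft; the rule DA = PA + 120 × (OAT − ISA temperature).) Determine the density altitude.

ISA temperature at 10500 ft = 15 − 2 × (10500/1000) = -6°C.
ISA deviation = 24 − (-6) = +30°C.
Density altitude = 10500 + 120 × (30) = 10500 + (+3600) = 14100 ft.

14100 ft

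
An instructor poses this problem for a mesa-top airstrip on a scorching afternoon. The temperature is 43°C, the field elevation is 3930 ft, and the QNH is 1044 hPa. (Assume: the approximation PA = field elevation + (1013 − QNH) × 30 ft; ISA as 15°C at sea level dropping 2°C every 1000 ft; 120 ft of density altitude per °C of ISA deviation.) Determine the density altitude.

7080 ft

Pressure altitude = 3930 + (1013 − 1044) × 30 = 3930 + (-930) = 3000 ft.
ISA temperature at 3000 ft = 15 − 2 × (3000/1000) = 9°C.
ISA deviation = 43 − 9 = +34°C.
Density altitude = 3000 + 120 × (34) = 7080 ft.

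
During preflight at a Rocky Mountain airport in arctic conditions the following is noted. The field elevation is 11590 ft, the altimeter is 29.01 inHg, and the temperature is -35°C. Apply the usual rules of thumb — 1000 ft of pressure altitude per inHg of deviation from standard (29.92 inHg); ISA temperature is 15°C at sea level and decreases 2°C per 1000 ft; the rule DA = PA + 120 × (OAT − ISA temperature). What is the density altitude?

Pressure altitude = 11590 + (29.92 − 29.01) × 1000 = 11590 + (+910) = 12500 ft.
ISA temperature at 12500 ft = 15 − 2 × (12500/1000) = -10°C.
ISA deviation = -35 − (-10) = -25°C.
Density altitude = 12500 + 120 × (-25) = 9500 ft.

9500 ft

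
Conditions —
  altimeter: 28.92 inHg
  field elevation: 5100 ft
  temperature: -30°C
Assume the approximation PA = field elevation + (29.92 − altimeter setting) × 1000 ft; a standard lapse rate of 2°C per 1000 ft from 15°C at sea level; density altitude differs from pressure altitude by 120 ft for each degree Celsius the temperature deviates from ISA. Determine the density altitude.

Pressure altitude = 5100 + (29.92 − 28.92) × 1000 = 5100 + (+1000) = 6100 ft.
ISA temperature at 6100 ft = 15 − 2 × (6100/1000) = 2.8°C.
ISA deviation = -30 − 2.8 = -32.8°C.
Density altitude = 6100 + 120 × (-32.8) = 2164 ft.

2164 ft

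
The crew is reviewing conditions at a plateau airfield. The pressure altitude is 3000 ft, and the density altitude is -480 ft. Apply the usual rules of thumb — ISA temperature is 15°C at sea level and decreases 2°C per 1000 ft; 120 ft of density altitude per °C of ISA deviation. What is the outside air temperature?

-20°C

Density altitude − pressure altitude = -480 − 3000 = -3480 ft.
At 120 ft/°C that is an ISA deviation of -3480/120 = -29°C.
ISA temperature at 3000 ft = 15 − 2 × (3000/1000) = 9°C.
OAT = ISA + deviation = 9 + (-29) = -20°C.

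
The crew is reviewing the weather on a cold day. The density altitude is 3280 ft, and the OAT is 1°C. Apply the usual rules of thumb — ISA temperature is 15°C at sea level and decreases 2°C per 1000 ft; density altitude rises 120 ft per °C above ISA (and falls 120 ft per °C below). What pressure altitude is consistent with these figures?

DA = PA + 120 × (OAT − (15 − 2·PA/1000)) = PA + 120·OAT − 1800 + 0.24·PA = 1.24·PA + 120·OAT − 1800.
So 1.24·PA = 3280 − 120 × 1 + 1800 = 4960.
PA = 4960 / 1.24 = 4000 ft.

4000 ft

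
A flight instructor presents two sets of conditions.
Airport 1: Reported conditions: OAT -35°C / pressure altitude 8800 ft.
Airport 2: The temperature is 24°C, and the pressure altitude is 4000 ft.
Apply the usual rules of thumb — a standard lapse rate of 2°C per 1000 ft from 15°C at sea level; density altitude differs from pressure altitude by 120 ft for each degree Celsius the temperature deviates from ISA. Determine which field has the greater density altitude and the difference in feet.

Airport 2 by 1128 ft

Airport 1: ISA temp = -2.6°C, deviation -32.4°C, DA = 8800 + 120 × (-32.4) = 4912 ft.
Airport 2: ISA temp = 7°C, deviation +17°C, DA = 4000 + 120 × 17 = 6040 ft.
Airport 2 is higher by 6040 − 4912 = 1128 ft.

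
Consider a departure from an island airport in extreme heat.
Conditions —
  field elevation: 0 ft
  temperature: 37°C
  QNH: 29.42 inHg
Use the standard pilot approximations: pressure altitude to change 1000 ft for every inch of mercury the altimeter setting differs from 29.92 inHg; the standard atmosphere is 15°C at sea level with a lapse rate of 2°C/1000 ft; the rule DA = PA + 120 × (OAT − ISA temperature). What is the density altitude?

3260 ft

Pressure altitude = 0 + (29.92 − 29.42) × 1000 = 0 + (+500) = 500 ft.
ISA temperature at 500 ft = 15 − 2 × (500/1000) = 14°C.
ISA deviation = 37 − 14 = +23°C.
Density altitude = 500 + 120 × (23) = 3260 ft.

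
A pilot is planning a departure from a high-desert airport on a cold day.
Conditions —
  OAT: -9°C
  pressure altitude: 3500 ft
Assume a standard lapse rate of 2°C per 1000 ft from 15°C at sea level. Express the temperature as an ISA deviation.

ISA-17°C

ISA temperature at 3500 ft = 15 − 2 × (3500/1000) = 8°C.
Deviation = OAT − ISA = -9 − 8 = -17°C.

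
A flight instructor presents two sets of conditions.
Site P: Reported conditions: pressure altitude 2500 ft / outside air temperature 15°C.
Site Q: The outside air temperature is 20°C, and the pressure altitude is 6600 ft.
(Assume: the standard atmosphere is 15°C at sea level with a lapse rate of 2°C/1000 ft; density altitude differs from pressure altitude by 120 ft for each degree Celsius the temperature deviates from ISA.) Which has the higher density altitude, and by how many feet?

Site Q by 5684 ft

Site P: ISA temp = 10°C, deviation +5°C, DA = 2500 + 120 × 5 = 3100 ft.
Site Q: ISA temp = 1.8°C, deviation +18.2°C, DA = 6600 + 120 × 18.2 = 8784 ft.
Site Q is higher by 8784 − 3100 = 5684 ft.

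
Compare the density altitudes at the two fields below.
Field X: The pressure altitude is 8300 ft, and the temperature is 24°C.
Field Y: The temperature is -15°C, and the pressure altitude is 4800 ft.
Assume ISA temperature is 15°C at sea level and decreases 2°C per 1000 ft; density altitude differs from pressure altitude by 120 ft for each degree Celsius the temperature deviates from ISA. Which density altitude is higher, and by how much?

Field X by 9020 ft

Field X: ISA temp = -1.6°C, deviation +25.6°C, DA = 8300 + 120 × 25.6 = 11372 ft.
Field Y: ISA temp = 5.4°C, deviation -20.4°C, DA = 4800 + 120 × (-20.4) = 2352 ft.
Field X is higher by 11372 − 2352 = 9020 ft.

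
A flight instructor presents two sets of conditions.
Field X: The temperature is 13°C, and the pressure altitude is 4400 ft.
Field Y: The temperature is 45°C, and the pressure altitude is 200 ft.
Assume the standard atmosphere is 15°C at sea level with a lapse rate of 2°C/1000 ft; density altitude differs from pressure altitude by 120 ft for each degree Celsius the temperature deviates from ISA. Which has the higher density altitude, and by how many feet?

Field X by 1368 ft

Field X: ISA temp = 6.2°C, deviation +6.8°C, DA = 4400 + 120 × 6.8 = 5216 ft.
Field Y: ISA temp = 14.6°C, deviation +30.4°C, DA = 200 + 120 × 30.4 = 3848 ft.
Field X is higher by 5216 − 3848 = 1368 ft.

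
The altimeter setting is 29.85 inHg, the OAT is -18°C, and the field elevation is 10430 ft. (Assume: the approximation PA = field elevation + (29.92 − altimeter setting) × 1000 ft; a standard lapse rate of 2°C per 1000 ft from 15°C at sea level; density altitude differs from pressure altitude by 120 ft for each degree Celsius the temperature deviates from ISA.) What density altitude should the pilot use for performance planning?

9060 ft

Pressure altitude = 10430 + (29.92 − 29.85) × 1000 = 10430 + (+70) = 10500 ft.
ISA temperature at 10500 ft = 15 − 2 × (10500/1000) = -6°C.
ISA deviation = -18 − (-6) = -12°C.
Density altitude = 10500 + 120 × (-12) = 9060 ft.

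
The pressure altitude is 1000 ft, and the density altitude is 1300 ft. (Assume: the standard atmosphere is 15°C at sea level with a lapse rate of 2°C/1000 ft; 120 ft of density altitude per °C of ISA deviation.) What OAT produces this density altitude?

15.5°C

Density altitude − pressure altitude = 1300 − 1000 = +300 ft.
At 120 ft/°C that is an ISA deviation of 300/120 = +2.5°C.
ISA temperature at 1000 ft = 15 − 2 × (1000/1000) = 13°C.
OAT = ISA + deviation = 13 + (+2.5) = 15.5°C.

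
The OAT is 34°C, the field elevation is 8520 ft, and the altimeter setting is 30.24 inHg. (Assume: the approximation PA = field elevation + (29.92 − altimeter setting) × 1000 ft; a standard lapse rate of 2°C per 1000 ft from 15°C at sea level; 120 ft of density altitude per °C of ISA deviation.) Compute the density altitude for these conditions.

12448 ft

Pressure altitude = 8520 + (29.92 − 30.24) × 1000 = 8520 + (-320) = 8200 ft.
ISA temperature at 8200 ft = 15 − 2 × (8200/1000) = -1.4°C.
ISA deviation = 34 − (-1.4) = +35.4°C.
Density altitude = 8200 + 120 × (35.4) = 12448 ft.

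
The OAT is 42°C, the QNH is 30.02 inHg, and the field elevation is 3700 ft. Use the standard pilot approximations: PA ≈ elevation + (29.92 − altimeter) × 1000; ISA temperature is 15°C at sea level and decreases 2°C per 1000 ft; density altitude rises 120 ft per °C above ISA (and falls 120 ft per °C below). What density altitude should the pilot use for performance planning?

7704 ft

Pressure altitude = 3700 + (29.92 − 30.02) × 1000 = 3700 + (-100) = 3600 ft.
ISA temperature at 3600 ft = 15 − 2 × (3600/1000) = 7.8°C.
ISA deviation = 42 − 7.8 = +34.2°C.
Density altitude = 3600 + 120 × (34.2) = 7704 ft.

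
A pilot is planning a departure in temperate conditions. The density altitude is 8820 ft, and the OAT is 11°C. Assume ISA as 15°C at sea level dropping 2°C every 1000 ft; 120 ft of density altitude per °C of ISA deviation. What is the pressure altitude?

DA = PA + 120 × (OAT − (15 − 2·PA/1000)) = PA + 120·OAT − 1800 + 0.24·PA = 1.24·PA + 120·OAT − 1800.
So 1.24·PA = 8820 − 120 × 11 + 1800 = 9300.
PA = 9300 / 1.24 = 7500 ft.

7500 ft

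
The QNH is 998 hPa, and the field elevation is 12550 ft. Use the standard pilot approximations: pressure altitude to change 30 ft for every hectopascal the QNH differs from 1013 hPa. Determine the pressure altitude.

Pressure correction = (1013 − 998) × 30 = +450 ft.
Pressure altitude = 12550 + (+450) = 13000 ft.

13000 ft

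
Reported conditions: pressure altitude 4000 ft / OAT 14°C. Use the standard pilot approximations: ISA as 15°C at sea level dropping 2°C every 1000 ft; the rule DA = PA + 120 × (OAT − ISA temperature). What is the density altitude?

ISA temperature at 4000 ft = 15 − 2 × (4000/1000) = 7°C.
ISA deviation = 14 − 7 = +7°C.
Density altitude = 4000 + 120 × (7) = 4000 + (+840) = 4840 ft.

4840 ft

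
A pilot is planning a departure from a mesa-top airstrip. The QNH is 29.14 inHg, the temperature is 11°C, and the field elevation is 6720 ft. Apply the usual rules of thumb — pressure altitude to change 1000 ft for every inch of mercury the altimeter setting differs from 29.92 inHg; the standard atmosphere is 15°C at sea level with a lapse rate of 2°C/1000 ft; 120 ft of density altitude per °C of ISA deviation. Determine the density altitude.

8820 ft

Pressure altitude = 6720 + (29.92 − 29.14) × 1000 = 6720 + (+780) = 7500 ft.
ISA temperature at 7500 ft = 15 − 2 × (7500/1000) = 0°C.
ISA deviation = 11 − 0 = +11°C.
Density altitude = 7500 + 120 × (11) = 8820 ft.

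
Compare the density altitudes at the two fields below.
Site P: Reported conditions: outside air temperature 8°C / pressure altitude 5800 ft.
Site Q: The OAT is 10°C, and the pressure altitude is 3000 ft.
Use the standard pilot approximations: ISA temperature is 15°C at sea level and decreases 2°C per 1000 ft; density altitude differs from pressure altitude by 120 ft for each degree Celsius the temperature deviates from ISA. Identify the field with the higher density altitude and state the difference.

Site P by 3232 ft

Site P: ISA temp = 3.4°C, deviation +4.6°C, DA = 5800 + 120 × 4.6 = 6352 ft.
Site Q: ISA temp = 9°C, deviation +1°C, DA = 3000 + 120 × 1 = 3120 ft.
Site P is higher by 6352 − 3120 = 3232 ft.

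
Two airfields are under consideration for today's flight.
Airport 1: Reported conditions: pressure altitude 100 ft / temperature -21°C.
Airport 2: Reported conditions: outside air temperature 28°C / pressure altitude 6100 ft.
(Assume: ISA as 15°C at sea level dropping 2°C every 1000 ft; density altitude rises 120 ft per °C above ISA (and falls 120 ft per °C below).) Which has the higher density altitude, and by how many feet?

Airport 2 by 13320 ft

Airport 1: ISA temp = 14.8°C, deviation -35.8°C, DA = 100 + 120 × (-35.8) = -4196 ft.
Airport 2: ISA temp = 2.8°C, deviation +25.2°C, DA = 6100 + 120 × 25.2 = 9124 ft.
Airport 2 is higher by 9124 − (-4196) = 13320 ft.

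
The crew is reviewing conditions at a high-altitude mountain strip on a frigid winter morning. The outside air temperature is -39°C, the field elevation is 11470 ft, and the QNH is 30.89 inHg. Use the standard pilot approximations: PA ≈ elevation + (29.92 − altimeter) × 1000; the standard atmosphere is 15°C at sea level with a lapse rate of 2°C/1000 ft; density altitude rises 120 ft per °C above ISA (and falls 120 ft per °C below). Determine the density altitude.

6540 ft

Pressure altitude = 11470 + (29.92 − 30.89) × 1000 = 11470 + (-970) = 10500 ft.
ISA temperature at 10500 ft = 15 − 2 × (10500/1000) = -6°C.
ISA deviation = -39 − (-6) = -33°C.
Density altitude = 10500 + 120 × (-33) = 6540 ft.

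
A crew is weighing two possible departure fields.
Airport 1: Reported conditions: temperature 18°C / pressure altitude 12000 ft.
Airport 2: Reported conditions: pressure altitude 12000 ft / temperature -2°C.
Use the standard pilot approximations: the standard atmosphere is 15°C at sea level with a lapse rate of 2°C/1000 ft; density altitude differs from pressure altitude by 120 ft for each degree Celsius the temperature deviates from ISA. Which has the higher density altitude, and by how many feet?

Airport 1: ISA temp = -9°C, deviation +27°C, DA = 12000 + 120 × 27 = 15240 ft.
Airport 2: ISA temp = -9°C, deviation +7°C, DA = 12000 + 120 × 7 = 12840 ft.
Airport 1 is higher by 15240 − 12840 = 2400 ft.

Airport 1 by 2400 ft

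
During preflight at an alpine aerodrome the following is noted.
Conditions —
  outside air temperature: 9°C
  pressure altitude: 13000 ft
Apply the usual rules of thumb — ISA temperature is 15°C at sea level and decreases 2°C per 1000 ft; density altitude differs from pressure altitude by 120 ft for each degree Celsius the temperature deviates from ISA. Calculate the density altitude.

ISA temperature at 13000 ft = 15 − 2 × (13000/1000) = -11°C.
ISA deviation = 9 − (-11) = +20°C.
Density altitude = 13000 + 120 × (20) = 13000 + (+2400) = 15400 ft.

15400 ft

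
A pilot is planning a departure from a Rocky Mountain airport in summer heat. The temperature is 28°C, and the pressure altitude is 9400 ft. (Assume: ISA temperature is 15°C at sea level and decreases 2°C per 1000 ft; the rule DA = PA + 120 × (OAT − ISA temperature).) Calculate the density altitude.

13216 ft

ISA temperature at 9400 ft = 15 − 2 × (9400/1000) = -3.8°C.
ISA deviation = 28 − (-3.8) = +31.8°C.
Density altitude = 9400 + 120 × (31.8) = 9400 + (+3816) = 13216 ft.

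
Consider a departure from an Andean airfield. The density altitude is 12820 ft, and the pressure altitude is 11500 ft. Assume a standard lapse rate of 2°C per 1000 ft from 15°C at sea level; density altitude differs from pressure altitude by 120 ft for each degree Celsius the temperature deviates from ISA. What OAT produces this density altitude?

3°C

Density altitude − pressure altitude = 12820 − 11500 = +1320 ft.
At 120 ft/°C that is an ISA deviation of 1320/120 = +11°C.
ISA temperature at 11500 ft = 15 − 2 × (11500/1000) = -8°C.
OAT = ISA + deviation = -8 + (+11) = 3°C.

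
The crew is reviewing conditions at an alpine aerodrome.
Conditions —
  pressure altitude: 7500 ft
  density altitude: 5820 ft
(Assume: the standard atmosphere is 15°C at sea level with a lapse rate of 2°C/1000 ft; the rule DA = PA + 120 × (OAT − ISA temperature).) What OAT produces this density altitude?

Density altitude − pressure altitude = 5820 − 7500 = -1680 ft.
At 120 ft/°C that is an ISA deviation of -1680/120 = -14°C.
ISA temperature at 7500 ft = 15 − 2 × (7500/1000) = 0°C.
OAT = ISA + deviation = 0 + (-14) = -14°C.

-14°C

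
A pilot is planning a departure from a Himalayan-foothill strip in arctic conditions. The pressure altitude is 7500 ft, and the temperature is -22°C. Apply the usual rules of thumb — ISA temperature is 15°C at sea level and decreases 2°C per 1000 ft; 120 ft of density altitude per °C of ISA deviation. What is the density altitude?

4860 ft

ISA temperature at 7500 ft = 15 − 2 × (7500/1000) = 0°C.
ISA deviation = -22 − 0 = -22°C.
Density altitude = 7500 + 120 × (-22) = 7500 + (-2640) = 4860 ft.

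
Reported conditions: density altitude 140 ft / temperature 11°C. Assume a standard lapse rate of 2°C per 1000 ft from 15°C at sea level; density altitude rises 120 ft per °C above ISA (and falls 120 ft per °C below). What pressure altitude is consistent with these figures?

500 ft

DA = PA + 120 × (OAT − (15 − 2·PA/1000)) = PA + 120·OAT − 1800 + 0.24·PA = 1.24·PA + 120·OAT − 1800.
So 1.24·PA = 140 − 120 × 11 + 1800 = 620.
PA = 620 / 1.24 = 500 ft.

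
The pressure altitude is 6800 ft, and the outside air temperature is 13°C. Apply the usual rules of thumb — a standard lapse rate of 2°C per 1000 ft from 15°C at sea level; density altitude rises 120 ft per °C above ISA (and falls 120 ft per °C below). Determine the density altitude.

ISA temperature at 6800 ft = 15 − 2 × (6800/1000) = 1.4°C.
ISA deviation = 13 − 1.4 = +11.6°C.
Density altitude = 6800 + 120 × (11.6) = 6800 + (+1392) = 8192 ft.

8192 ft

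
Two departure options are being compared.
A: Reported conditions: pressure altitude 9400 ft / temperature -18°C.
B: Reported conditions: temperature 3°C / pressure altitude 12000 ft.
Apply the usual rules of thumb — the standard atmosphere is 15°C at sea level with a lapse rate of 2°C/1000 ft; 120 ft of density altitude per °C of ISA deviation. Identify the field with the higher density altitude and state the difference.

A: ISA temp = -3.8°C, deviation -14.2°C, DA = 9400 + 120 × (-14.2) = 7696 ft.
B: ISA temp = -9°C, deviation +12°C, DA = 12000 + 120 × 12 = 13440 ft.
B is higher by 13440 − 7696 = 5744 ft.

B by 5744 ft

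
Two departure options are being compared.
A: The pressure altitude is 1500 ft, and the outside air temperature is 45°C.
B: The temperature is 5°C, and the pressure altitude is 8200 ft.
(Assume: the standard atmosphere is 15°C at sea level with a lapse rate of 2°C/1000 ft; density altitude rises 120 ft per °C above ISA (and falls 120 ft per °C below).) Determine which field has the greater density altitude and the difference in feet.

A: ISA temp = 12°C, deviation +33°C, DA = 1500 + 120 × 33 = 5460 ft.
B: ISA temp = -1.4°C, deviation +6.4°C, DA = 8200 + 120 × 6.4 = 8968 ft.
B is higher by 8968 − 5460 = 3508 ft.

B by 3508 ft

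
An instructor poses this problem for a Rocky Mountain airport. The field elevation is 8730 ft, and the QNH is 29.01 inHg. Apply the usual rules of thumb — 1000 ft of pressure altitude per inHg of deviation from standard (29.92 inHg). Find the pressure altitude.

9640 ft

Pressure correction = (29.92 − 29.01) × 1000 = +910 ft.
Pressure altitude = 8730 + (+910) = 9640 ft.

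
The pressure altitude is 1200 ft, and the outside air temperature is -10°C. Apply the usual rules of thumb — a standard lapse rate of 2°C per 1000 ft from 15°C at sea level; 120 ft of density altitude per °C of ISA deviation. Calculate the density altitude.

ISA temperature at 1200 ft = 15 − 2 × (1200/1000) = 12.6°C.
ISA deviation = -10 − 12.6 = -22.6°C.
Density altitude = 1200 + 120 × (-22.6) = 1200 + (-2712) = -1512 ft.

-1512 ft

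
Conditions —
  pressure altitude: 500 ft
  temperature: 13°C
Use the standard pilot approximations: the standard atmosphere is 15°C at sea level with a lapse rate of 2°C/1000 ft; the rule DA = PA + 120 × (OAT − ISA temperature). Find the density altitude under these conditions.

ISA temperature at 500 ft = 15 − 2 × (500/1000) = 14°C.
ISA deviation = 13 − 14 = -1°C.
Density altitude = 500 + 120 × (-1) = 500 + (-120) = 380 ft.

380 ft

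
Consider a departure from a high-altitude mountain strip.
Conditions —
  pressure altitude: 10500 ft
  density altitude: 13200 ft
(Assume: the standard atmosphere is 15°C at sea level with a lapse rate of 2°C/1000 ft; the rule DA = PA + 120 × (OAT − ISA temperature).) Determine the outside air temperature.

Density altitude − pressure altitude = 13200 − 10500 = +2700 ft.
At 120 ft/°C that is an ISA deviation of 2700/120 = +22.5°C.
ISA temperature at 10500 ft = 15 − 2 × (10500/1000) = -6°C.
OAT = ISA + deviation = -6 + (+22.5) = 16.5°C.

16.5°C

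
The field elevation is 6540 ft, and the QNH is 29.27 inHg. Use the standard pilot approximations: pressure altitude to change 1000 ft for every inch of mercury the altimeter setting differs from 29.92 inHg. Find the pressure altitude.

Pressure correction = (29.92 − 29.27) × 1000 = +650 ft.
Pressure altitude = 6540 + (+650) = 7190 ft.

7190 ft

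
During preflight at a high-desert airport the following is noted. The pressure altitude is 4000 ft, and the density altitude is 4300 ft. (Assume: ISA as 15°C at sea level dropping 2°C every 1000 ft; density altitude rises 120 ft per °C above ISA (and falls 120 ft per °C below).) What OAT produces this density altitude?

9.5°C

Density altitude − pressure altitude = 4300 − 4000 = +300 ft.
At 120 ft/°C that is an ISA deviation of 300/120 = +2.5°C.
ISA temperature at 4000 ft = 15 − 2 × (4000/1000) = 7°C.
OAT = ISA + deviation = 7 + (+2.5) = 9.5°C.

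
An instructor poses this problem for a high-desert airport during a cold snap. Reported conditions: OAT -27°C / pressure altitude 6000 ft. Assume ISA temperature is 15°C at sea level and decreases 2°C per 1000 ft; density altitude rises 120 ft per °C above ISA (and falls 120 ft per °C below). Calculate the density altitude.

2400 ft

ISA temperature at 6000 ft = 15 − 2 × (6000/1000) = 3°C.
ISA deviation = -27 − 3 = -30°C.
Density altitude = 6000 + 120 × (-30) = 6000 + (-3600) = 2400 ft.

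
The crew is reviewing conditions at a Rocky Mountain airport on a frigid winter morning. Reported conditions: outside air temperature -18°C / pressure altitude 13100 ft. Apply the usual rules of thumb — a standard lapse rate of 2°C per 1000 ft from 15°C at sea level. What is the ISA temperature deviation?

ISA temperature at 13100 ft = 15 − 2 × (13100/1000) = -11.2°C.
Deviation = OAT − ISA = -18 − (-11.2) = -6.8°C.

ISA-6.8°C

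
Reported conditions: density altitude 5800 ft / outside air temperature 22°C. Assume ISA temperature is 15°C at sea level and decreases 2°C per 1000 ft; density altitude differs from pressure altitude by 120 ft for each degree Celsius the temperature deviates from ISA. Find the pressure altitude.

4000 ft

DA = PA + 120 × (OAT − (15 − 2·PA/1000)) = PA + 120·OAT − 1800 + 0.24·PA = 1.24·PA + 120·OAT − 1800.
So 1.24·PA = 5800 − 120 × 22 + 1800 = 4960.
PA = 4960 / 1.24 = 4000 ft.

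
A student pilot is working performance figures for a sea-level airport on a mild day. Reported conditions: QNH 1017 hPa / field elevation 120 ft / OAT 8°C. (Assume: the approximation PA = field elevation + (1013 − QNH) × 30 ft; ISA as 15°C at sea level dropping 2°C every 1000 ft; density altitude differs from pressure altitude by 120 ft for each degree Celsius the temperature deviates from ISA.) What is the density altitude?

Pressure altitude = 120 + (1013 − 1017) × 30 = 120 + (-120) = 0 ft.
ISA temperature at 0 ft = 15 − 2 × (0/1000) = 15°C.
ISA deviation = 8 − 15 = -7°C.
Density altitude = 0 + 120 × (-7) = -840 ft.

-840 ft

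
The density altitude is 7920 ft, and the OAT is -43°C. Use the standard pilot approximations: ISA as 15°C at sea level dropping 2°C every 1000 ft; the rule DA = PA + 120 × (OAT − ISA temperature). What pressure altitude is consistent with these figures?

12000 ft

DA = PA + 120 × (OAT − (15 − 2·PA/1000)) = PA + 120·OAT − 1800 + 0.24·PA = 1.24·PA + 120·OAT − 1800.
So 1.24·PA = 7920 − 120 × (-43) + 1800 = 14880.
PA = 14880 / 1.24 = 12000 ft.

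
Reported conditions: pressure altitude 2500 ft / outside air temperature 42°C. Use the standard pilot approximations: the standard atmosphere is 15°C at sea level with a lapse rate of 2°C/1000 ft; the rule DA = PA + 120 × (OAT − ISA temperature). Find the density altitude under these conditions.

ISA temperature at 2500 ft = 15 − 2 × (2500/1000) = 10°C.
ISA deviation = 42 − 10 = +32°C.
Density altitude = 2500 + 120 × (32) = 2500 + (+3840) = 6340 ft.

6340 ft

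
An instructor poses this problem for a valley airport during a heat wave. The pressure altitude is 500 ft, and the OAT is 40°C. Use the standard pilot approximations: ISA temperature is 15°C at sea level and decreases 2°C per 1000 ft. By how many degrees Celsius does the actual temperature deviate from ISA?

ISA temperature at 500 ft = 15 − 2 × (500/1000) = 14°C.
Deviation = OAT − ISA = 40 − 14 = +26°C.

ISA+26°C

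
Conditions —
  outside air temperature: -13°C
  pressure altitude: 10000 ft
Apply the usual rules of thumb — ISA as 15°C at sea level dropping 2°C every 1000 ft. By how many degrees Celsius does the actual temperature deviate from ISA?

ISA temperature at 10000 ft = 15 − 2 × (10000/1000) = -5°C.
Deviation = OAT − ISA = -13 − (-5) = -8°C.

ISA-8°C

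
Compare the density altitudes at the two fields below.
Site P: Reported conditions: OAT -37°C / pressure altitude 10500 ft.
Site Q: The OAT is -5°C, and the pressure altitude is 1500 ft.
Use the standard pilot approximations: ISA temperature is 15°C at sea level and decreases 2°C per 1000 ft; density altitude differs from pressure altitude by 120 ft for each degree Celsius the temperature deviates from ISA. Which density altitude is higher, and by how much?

Site P by 7320 ft

Site P: ISA temp = -6°C, deviation -31°C, DA = 10500 + 120 × (-31) = 6780 ft.
Site Q: ISA temp = 12°C, deviation -17°C, DA = 1500 + 120 × (-17) = -540 ft.
Site P is higher by 6780 − (-540) = 7320 ft.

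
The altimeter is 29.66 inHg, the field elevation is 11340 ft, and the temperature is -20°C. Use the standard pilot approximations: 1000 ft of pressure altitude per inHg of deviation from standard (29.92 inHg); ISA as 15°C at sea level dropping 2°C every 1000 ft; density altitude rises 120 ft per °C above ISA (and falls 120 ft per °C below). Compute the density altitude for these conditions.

10184 ft

Pressure altitude = 11340 + (29.92 − 29.66) × 1000 = 11340 + (+260) = 11600 ft.
ISA temperature at 11600 ft = 15 − 2 × (11600/1000) = -8.2°C.
ISA deviation = -20 − (-8.2) = -11.8°C.
Density altitude = 11600 + 120 × (-11.8) = 10184 ft.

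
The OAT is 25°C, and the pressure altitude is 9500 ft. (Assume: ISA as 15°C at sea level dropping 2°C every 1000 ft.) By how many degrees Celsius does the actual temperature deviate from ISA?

ISA temperature at 9500 ft = 15 − 2 × (9500/1000) = -4°C.
Deviation = OAT − ISA = 25 − (-4) = +29°C.

ISA+29°C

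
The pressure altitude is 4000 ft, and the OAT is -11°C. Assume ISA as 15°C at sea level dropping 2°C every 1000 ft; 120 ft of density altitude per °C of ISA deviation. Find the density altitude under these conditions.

ISA temperature at 4000 ft = 15 − 2 × (4000/1000) = 7°C.
ISA deviation = -11 − 7 = -18°C.
Density altitude = 4000 + 120 × (-18) = 4000 + (-2160) = 1840 ft.

1840 ft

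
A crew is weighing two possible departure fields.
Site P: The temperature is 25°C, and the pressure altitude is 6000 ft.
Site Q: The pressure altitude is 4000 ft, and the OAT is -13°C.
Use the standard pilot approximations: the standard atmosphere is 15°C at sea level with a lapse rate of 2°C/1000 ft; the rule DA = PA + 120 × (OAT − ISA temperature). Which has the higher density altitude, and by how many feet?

Site P by 7040 ft

Site P: ISA temp = 3°C, deviation +22°C, DA = 6000 + 120 × 22 = 8640 ft.
Site Q: ISA temp = 7°C, deviation -20°C, DA = 4000 + 120 × (-20) = 1600 ft.
Site P is higher by 8640 − 1600 = 7040 ft.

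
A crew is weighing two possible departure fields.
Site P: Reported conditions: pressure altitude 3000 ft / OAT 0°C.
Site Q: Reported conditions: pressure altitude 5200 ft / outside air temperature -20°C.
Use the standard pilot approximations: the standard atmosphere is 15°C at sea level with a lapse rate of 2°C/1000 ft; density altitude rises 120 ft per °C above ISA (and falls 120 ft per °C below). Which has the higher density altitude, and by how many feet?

Site Q by 328 ft

Site P: ISA temp = 9°C, deviation -9°C, DA = 3000 + 120 × (-9) = 1920 ft.
Site Q: ISA temp = 4.6°C, deviation -24.6°C, DA = 5200 + 120 × (-24.6) = 2248 ft.
Site Q is higher by 2248 − 1920 = 328 ft.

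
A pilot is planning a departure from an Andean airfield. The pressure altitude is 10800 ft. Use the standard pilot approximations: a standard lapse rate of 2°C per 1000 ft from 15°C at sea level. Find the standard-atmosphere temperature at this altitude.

ISA temperature = 15 − 2 × (10800/1000) = 15 − 21.6 = -6.6°C.

-6.6°C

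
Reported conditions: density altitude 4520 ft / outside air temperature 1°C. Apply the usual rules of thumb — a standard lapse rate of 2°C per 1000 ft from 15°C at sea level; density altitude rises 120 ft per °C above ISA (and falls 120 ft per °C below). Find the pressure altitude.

5000 ft

DA = PA + 120 × (OAT − (15 − 2·PA/1000)) = PA + 120·OAT − 1800 + 0.24·PA = 1.24·PA + 120·OAT − 1800.
So 1.24·PA = 4520 − 120 × 1 + 1800 = 6200.
PA = 6200 / 1.24 = 5000 ft.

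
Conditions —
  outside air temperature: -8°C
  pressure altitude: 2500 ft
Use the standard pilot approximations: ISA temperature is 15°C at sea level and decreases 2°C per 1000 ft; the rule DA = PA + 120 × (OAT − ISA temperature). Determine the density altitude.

ISA temperature at 2500 ft = 15 − 2 × (2500/1000) = 10°C.
ISA deviation = -8 − 10 = -18°C.
Density altitude = 2500 + 120 × (-18) = 2500 + (-2160) = 340 ft.

340 ft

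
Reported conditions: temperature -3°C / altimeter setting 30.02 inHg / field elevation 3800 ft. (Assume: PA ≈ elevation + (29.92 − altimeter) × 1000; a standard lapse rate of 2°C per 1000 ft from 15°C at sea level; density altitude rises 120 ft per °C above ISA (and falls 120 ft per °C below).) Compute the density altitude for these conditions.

Pressure altitude = 3800 + (29.92 − 30.02) × 1000 = 3800 + (-100) = 3700 ft.
ISA temperature at 3700 ft = 15 − 2 × (3700/1000) = 7.6°C.
ISA deviation = -3 − 7.6 = -10.6°C.
Density altitude = 3700 + 120 × (-10.6) = 2428 ft.

2428 ft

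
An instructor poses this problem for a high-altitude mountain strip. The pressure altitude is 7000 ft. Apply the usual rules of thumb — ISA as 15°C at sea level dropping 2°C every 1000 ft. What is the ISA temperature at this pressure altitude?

ISA temperature = 15 − 2 × (7000/1000) = 15 − 14 = 1°C.

1°C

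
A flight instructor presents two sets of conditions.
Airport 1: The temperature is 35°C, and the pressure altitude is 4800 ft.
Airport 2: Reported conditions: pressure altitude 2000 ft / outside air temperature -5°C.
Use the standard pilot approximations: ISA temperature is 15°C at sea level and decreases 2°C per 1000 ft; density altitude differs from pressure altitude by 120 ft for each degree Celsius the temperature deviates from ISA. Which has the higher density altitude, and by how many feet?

Airport 1: ISA temp = 5.4°C, deviation +29.6°C, DA = 4800 + 120 × 29.6 = 8352 ft.
Airport 2: ISA temp = 11°C, deviation -16°C, DA = 2000 + 120 × (-16) = 80 ft.
Airport 1 is higher by 8352 − 80 = 8272 ft.

Airport 1 by 8272 ft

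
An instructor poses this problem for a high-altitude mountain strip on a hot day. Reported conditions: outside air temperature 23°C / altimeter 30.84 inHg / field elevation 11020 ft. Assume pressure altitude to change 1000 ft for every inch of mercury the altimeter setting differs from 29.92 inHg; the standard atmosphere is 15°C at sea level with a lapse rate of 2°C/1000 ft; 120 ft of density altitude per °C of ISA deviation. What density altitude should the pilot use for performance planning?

13484 ft

Pressure altitude = 11020 + (29.92 − 30.84) × 1000 = 11020 + (-920) = 10100 ft.
ISA temperature at 10100 ft = 15 − 2 × (10100/1000) = -5.2°C.
ISA deviation = 23 − (-5.2) = +28.2°C.
Density altitude = 10100 + 120 × (28.2) = 13484 ft.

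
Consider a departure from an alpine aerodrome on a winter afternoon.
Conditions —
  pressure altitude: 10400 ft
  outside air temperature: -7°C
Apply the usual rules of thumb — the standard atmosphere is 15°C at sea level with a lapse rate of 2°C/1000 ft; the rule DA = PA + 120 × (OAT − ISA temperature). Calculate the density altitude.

ISA temperature at 10400 ft = 15 − 2 × (10400/1000) = -5.8°C.
ISA deviation = -7 − (-5.8) = -1.2°C.
Density altitude = 10400 + 120 × (-1.2) = 10400 + (-144) = 10256 ft.

10256 ft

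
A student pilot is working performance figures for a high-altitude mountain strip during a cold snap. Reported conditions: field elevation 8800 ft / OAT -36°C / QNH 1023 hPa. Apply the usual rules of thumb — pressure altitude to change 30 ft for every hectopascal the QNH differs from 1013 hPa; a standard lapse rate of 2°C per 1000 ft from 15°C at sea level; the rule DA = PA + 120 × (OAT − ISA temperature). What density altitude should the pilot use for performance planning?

4420 ft

Pressure altitude = 8800 + (1013 − 1023) × 30 = 8800 + (-300) = 8500 ft.
ISA temperature at 8500 ft = 15 − 2 × (8500/1000) = -2°C.
ISA deviation = -36 − (-2) = -34°C.
Density altitude = 8500 + 120 × (-34) = 4420 ft.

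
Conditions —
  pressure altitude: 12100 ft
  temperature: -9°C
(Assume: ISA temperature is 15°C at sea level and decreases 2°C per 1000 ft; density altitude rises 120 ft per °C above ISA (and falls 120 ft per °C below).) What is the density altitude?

12124 ft

ISA temperature at 12100 ft = 15 − 2 × (12100/1000) = -9.2°C.
ISA deviation = -9 − (-9.2) = +0.2°C.
Density altitude = 12100 + 120 × (0.2) = 12100 + (+24) = 12124 ft.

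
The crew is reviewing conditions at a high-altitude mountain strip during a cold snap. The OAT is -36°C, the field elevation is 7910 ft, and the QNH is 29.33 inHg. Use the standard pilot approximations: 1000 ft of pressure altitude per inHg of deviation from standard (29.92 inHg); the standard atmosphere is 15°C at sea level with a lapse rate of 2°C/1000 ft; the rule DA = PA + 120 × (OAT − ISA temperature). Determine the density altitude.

4420 ft

Pressure altitude = 7910 + (29.92 − 29.33) × 1000 = 7910 + (+590) = 8500 ft.
ISA temperature at 8500 ft = 15 − 2 × (8500/1000) = -2°C.
ISA deviation = -36 − (-2) = -34°C.
Density altitude = 8500 + 120 × (-34) = 4420 ft.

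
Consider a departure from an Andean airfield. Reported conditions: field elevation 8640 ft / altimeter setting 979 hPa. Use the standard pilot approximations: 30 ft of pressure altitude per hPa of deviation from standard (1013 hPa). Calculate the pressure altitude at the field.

Pressure correction = (1013 − 979) × 30 = +1020 ft.
Pressure altitude = 8640 + (+1020) = 9660 ft.

9660 ft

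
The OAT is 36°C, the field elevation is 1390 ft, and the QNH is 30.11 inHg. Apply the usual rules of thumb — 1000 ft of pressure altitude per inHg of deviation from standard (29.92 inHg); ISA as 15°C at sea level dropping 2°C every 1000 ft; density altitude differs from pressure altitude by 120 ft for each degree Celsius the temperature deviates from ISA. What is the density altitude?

Pressure altitude = 1390 + (29.92 − 30.11) × 1000 = 1390 + (-190) = 1200 ft.
ISA temperature at 1200 ft = 15 − 2 × (1200/1000) = 12.6°C.
ISA deviation = 36 − 12.6 = +23.4°C.
Density altitude = 1200 + 120 × (23.4) = 4008 ft.

4008 ft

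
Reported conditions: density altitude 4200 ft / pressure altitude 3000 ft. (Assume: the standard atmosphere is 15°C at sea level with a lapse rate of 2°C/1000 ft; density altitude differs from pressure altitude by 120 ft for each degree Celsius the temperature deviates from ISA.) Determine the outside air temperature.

Density altitude − pressure altitude = 4200 − 3000 = +1200 ft.
At 120 ft/°C that is an ISA deviation of 1200/120 = +10°C.
ISA temperature at 3000 ft = 15 − 2 × (3000/1000) = 9°C.
OAT = ISA + deviation = 9 + (+10) = 19°C.

19°C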